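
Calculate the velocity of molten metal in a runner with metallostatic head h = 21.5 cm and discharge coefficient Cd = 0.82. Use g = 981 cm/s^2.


Formula: v = Cd * sqrt(2 * g * h)  (Torricelli with discharge coefficient)
2*g*h = 2 * 981 * 21.5 = 42183.0 cm^2/s^2
sqrt(42183.0) = 205.38500 cm/s
v = 0.82 * 205.38500 = 168.4157 cm/s

168.4157 cm/s


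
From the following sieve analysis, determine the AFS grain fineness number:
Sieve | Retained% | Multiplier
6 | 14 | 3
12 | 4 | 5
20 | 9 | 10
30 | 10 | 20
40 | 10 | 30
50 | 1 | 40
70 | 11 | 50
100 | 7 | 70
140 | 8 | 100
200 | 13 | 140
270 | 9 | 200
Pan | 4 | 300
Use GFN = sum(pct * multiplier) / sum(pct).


Formula: GFN = sum(pct * multiplier) / sum(pct)
sum(pct * multiplier) = 7352
sum(pct) = 100
GFN = 7352 / 100 = 73.52


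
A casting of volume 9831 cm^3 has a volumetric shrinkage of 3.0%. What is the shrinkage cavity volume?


Formula: V_shrink = V_casting * shrinkage_pct / 100
V_shrink = 9831 cm^3 * 3.0 / 100 = 294.9300 cm^3

Answer: 294.9300 cm^3


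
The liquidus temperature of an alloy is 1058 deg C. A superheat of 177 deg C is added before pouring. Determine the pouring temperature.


Formula: T_pour = T_melt + Superheat
T_pour = 1058 + 177 = 1235 deg C


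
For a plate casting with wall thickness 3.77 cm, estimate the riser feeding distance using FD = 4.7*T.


Formula: FD = 4.7 * T  (riser feeding-distance rule)
FD = 4.7 * 3.77 cm = 17.7190 cm

17.7190 cm


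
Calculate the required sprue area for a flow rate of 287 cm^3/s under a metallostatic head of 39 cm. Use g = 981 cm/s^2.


Formula: v = sqrt(2*g*h), A = Q/v
Velocity: v = sqrt(2 * 981 * 39) = sqrt(76518) = 276.6189 cm/s
Sprue area: A = Q / v = 287 / 276.6189 = 1.0375 cm^2

1.0375 cm^2


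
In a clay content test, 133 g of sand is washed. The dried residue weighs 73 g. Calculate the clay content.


Formula: Clay% = (W_total - W_washed) / W_total * 100
Clay mass = 133 - 73 = 60 g
Clay% = 60 / 133 * 100 = 45.1128%

45.1128%


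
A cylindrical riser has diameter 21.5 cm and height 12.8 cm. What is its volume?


Formula: V = pi * (D/2)^2 * H  (cylinder volume)
Radius = D/2 = 21.5/2 = 10.75 cm
V = pi * 10.75^2 * 12.8 = 4647.0439 cm^3


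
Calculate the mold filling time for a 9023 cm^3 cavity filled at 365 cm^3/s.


Formula: t_fill = V_mold / Q_flow
t = 9023 cm^3 / 365 cm^3/s = 24.7205 s

24.7205 s


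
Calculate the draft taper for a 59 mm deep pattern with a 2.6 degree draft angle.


Formula: taper = depth * tan(draft_angle)
tan(2.6 deg) = 0.0454097
taper = 59 mm * 0.0454097 = 2.6792 mm

Final answer: 2.6792 mm


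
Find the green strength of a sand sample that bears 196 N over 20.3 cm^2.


Formula: Compressive Strength = Force / Area
Strength = 196 N / 20.3 cm^2 = 9.6552 N/cm^2

Final answer: 9.6552 N/cm^2


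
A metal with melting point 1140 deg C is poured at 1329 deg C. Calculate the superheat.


Formula: Superheat = T_pour - T_melt
Superheat = 1329 - 1140 = 189 deg C

Answer: 189 deg C


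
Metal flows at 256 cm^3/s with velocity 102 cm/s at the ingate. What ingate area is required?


Formula: A_ingate = Q / v  (continuity equation)
A = 256 cm^3/s / 102 cm/s = 2.5098 cm^2

Answer: 2.5098 cm^2


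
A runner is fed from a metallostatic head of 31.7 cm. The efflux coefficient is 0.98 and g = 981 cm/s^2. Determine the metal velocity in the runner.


Formula: v = Cd * sqrt(2 * g * h)  (Torricelli with discharge coefficient)
2*g*h = 2 * 981 * 31.7 = 62195.4 cm^2/s^2
sqrt(62195.4) = 249.39006 cm/s
v = 0.98 * 249.39006 = 244.4023 cm/s

Answer: 244.4023 cm/s


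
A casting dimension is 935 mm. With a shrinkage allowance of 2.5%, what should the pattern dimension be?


Formula: L_pattern = L_casting * (1 + shrinkage_rate/100)
Shrinkage factor = 1 + 2.5/100 = 1.025
L_pattern = 935 mm * 1.025 = 958.3750 mm

Final answer: 958.3750 mm


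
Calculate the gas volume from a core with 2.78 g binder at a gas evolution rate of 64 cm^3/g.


Formula: V_gas = W_binder * gas_evolution_rate
V = 2.78 g * 64 cm^3/g = 177.9200 cm^3

Final answer: 177.9200 cm^3


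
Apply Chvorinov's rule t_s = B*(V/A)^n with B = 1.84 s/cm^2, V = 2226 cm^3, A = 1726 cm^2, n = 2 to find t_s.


Formula: t_s = B * (V/A)^n  (Chvorinov's rule, n=2)
Modulus M = V/A = 2226/1726 = 1.289687 cm
M^2 = 1.289687^2 = 1.663293 cm^2
t_s = 1.84 * 1.663293 = 3.0605 s

3.0605 s


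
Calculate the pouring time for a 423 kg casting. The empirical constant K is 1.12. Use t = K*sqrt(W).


Formula: t = K * sqrt(W)
sqrt(W) = sqrt(423) = 20.56696
t = 1.12 * 20.56696 = 23.0350 s

23.0350 s


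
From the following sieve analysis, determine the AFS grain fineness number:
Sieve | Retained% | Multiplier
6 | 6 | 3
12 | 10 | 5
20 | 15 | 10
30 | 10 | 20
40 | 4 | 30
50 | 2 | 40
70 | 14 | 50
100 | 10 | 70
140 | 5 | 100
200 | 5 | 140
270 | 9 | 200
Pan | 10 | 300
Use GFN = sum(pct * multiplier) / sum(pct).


Formula: GFN = sum(pct * multiplier) / sum(pct)
sum(pct * multiplier) = 8018
sum(pct) = 100
GFN = 8018 / 100 = 80.18

Final answer: 80.18


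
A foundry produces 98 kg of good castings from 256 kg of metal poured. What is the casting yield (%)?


Formula: Casting Yield = (W_good / W_total) * 100
Yield = (98 kg / 256 kg) * 100 = 38.2812%

Final answer: 38.2812%


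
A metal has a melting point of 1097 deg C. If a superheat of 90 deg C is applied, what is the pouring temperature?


Formula: T_pour = T_melt + Superheat
T_pour = 1097 + 90 = 1187 deg C

Answer: 1187 deg C


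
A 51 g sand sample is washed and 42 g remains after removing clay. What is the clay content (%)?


Formula: Clay% = (W_total - W_washed) / W_total * 100
Clay mass = 51 - 42 = 9 g
Clay% = 9 / 51 * 100 = 17.6471%


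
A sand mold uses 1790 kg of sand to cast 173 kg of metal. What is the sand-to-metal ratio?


Formula: Sand-to-Metal Ratio = W_sand / W_metal
Ratio = 1790 kg / 173 kg = 10.3468

Answer: 10.3468


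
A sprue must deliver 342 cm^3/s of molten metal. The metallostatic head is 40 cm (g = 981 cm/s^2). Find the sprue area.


Formula: v = sqrt(2*g*h), A = Q/v
Velocity: v = sqrt(2 * 981 * 40) = sqrt(78480) = 280.1428 cm/s
Sprue area: A = Q / v = 342 / 280.1428 = 1.2208 cm^2


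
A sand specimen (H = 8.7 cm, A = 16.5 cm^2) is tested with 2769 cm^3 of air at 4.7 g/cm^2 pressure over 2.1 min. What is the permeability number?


Formula: Permeability Number P = (V * H) / (p * A * t)
Numerator: V * H = 2769 * 8.7 = 24090.3
Denominator: p * A * t = 4.7 * 16.5 * 2.1 = 162.855
P = 24090.3 / 162.855 = 147.9248

147.9248


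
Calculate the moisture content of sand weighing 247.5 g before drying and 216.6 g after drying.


Formula: MC = (W_wet - W_dry) / W_wet * 100
Water mass = 247.5 - 216.6 = 30.9 g
MC = 30.9 / 247.5 * 100 = 12.4848%


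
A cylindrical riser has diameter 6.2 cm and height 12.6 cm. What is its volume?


Formula: V = pi * (D/2)^2 * H  (cylinder volume)
Radius = D/2 = 6.2/2 = 3.1 cm
V = pi * 3.1^2 * 12.6 = 380.4029 cm^3

Answer: 380.4029 cm^3


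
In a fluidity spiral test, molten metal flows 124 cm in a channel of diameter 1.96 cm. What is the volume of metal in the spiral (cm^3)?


Formula: V = pi * (d/2)^2 * L  (cylinder volume)
Radius = 1.96/2 = 0.98 cm
V = pi * 0.98^2 * 124 = 374.1310 cm^3

374.1310 cm^3


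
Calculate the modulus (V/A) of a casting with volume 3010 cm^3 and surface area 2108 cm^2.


Formula: Casting Modulus M = V / A
M = 3010 cm^3 / 2108 cm^2 = 1.4279 cm

Final answer: 1.4279 cm


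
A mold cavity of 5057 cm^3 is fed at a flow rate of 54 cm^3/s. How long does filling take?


Formula: t_fill = V_mold / Q_flow
t = 5057 cm^3 / 54 cm^3/s = 93.6481 s

Final answer: 93.6481 s


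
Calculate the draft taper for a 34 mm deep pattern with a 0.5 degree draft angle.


Formula: taper = depth * tan(draft_angle)
tan(0.5 deg) = 0.0087269
taper = 34 mm * 0.0087269 = 0.2967 mm

Answer: 0.2967 mm


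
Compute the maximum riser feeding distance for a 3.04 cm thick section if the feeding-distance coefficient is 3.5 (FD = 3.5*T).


Formula: FD = 3.5 * T  (riser feeding-distance rule)
FD = 3.5 * 3.04 cm = 10.6400 cm

Final answer: 10.6400 cm


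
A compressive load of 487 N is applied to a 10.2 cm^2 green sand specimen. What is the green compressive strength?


Formula: Compressive Strength = Force / Area
Strength = 487 N / 10.2 cm^2 = 47.7451 N/cm^2

Final answer: 47.7451 N/cm^2


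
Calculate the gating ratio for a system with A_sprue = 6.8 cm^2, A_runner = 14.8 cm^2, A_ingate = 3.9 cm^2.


Sprue:Runner:Ingate = 1 : 14.8/6.8 : 3.9/6.8 = 1:2.18:0.57


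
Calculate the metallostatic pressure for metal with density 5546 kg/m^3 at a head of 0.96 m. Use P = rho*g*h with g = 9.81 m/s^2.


Formula: P = rho * g * h
rho * g = 5546 * 9.81 = 54406.26 N/m^3
P = 54406.26 * 0.96 = 52230.0096 Pa

Final answer: 52230.0096 Pa


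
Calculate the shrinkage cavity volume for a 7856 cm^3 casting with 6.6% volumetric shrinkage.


Formula: V_shrink = V_casting * shrinkage_pct / 100
V_shrink = 7856 cm^3 * 6.6 / 100 = 518.4960 cm^3


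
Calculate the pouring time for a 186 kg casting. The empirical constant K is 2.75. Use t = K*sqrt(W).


Formula: t = K * sqrt(W)
sqrt(W) = sqrt(186) = 13.63818
t = 2.75 * 13.63818 = 37.5050 s


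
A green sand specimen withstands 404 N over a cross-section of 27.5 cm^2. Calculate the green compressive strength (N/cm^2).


Formula: Compressive Strength = Force / Area
Strength = 404 N / 27.5 cm^2 = 14.6909 N/cm^2

14.6909 N/cm^2


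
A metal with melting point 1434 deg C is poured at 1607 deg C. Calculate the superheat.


Formula: Superheat = T_pour - T_melt
Superheat = 1607 - 1434 = 173 deg C

173 deg C


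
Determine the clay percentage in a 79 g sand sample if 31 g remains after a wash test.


Formula: Clay% = (W_total - W_washed) / W_total * 100
Clay mass = 79 - 31 = 48 g
Clay% = 48 / 79 * 100 = 60.7595%

Final answer: 60.7595%


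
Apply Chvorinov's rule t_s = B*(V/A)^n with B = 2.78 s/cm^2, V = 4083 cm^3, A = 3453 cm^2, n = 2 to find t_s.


Formula: t_s = B * (V/A)^n  (Chvorinov's rule, n=2)
Modulus M = V/A = 4083/3453 = 1.182450 cm
M^2 = 1.182450^2 = 1.398188 cm^2
t_s = 2.78 * 1.398188 = 3.8870 s

3.8870 s


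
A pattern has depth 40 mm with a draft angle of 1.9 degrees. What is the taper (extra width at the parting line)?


Formula: taper = depth * tan(draft_angle)
tan(1.9 deg) = 0.0331734
taper = 40 mm * 0.0331734 = 1.3269 mm


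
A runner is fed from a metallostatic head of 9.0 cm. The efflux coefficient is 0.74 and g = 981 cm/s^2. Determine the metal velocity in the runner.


Formula: v = Cd * sqrt(2 * g * h)  (Torricelli with discharge coefficient)
2*g*h = 2 * 981 * 9.0 = 17658.0 cm^2/s^2
sqrt(17658.0) = 132.88341 cm/s
v = 0.74 * 132.88341 = 98.3337 cm/s

Answer: 98.3337 cm/s


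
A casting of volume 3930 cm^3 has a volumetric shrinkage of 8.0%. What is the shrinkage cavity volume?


Formula: V_shrink = V_casting * shrinkage_pct / 100
V_shrink = 3930 cm^3 * 8.0 / 100 = 314.4000 cm^3

314.4000 cm^3


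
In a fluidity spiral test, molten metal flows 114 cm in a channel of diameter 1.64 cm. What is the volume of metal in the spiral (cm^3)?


Formula: V = pi * (d/2)^2 * L  (cylinder volume)
Radius = 1.64/2 = 0.82 cm
V = pi * 0.82^2 * 114 = 240.8144 cm^3


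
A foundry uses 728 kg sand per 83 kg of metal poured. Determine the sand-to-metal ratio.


Formula: Sand-to-Metal Ratio = W_sand / W_metal
Ratio = 728 kg / 83 kg = 8.7711


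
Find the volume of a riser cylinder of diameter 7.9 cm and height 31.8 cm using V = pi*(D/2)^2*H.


Formula: V = pi * (D/2)^2 * H  (cylinder volume)
Radius = D/2 = 7.9/2 = 3.95 cm
V = pi * 3.95^2 * 31.8 = 1558.7310 cm^3

1558.7310 cm^3


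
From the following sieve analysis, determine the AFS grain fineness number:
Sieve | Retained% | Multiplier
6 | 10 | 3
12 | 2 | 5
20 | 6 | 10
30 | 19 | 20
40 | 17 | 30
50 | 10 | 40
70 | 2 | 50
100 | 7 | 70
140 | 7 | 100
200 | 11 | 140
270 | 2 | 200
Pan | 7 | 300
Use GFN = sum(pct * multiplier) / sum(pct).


Formula: GFN = sum(pct * multiplier) / sum(pct)
sum(pct * multiplier) = 6720
sum(pct) = 100
GFN = 6720 / 100 = 67.20

Answer: 67.20


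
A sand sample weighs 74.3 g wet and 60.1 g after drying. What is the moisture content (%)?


Formula: MC = (W_wet - W_dry) / W_wet * 100
Water mass = 74.3 - 60.1 = 14.2 g
MC = 14.2 / 74.3 * 100 = 19.1117%

19.1117%


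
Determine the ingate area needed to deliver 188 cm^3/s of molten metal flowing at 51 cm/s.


Formula: A_ingate = Q / v  (continuity equation)
A = 188 cm^3/s / 51 cm/s = 3.6863 cm^2

3.6863 cm^2


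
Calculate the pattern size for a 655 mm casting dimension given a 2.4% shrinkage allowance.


Formula: L_pattern = L_casting * (1 + shrinkage_rate/100)
Shrinkage factor = 1 + 2.4/100 = 1.024
L_pattern = 655 mm * 1.024 = 670.7200 mm


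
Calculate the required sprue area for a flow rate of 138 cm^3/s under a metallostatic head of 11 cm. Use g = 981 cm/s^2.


Formula: v = sqrt(2*g*h), A = Q/v
Velocity: v = sqrt(2 * 981 * 11) = sqrt(21582) = 146.9081 cm/s
Sprue area: A = Q / v = 138 / 146.9081 = 0.9394 cm^2

Answer: 0.9394 cm^2


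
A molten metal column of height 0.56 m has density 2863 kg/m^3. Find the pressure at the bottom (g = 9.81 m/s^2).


Formula: P = rho * g * h
rho * g = 2863 * 9.81 = 28086.03 N/m^3
P = 28086.03 * 0.56 = 15728.1768 Pa

Final answer: 15728.1768 Pa


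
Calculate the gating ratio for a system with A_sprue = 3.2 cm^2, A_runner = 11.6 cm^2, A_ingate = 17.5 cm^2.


Sprue:Runner:Ingate = 1 : 11.6/3.2 : 17.5/3.2 = 1:3.63:5.47


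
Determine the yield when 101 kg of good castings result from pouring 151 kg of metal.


Formula: Casting Yield = (W_good / W_total) * 100
Yield = (101 kg / 151 kg) * 100 = 66.8874%


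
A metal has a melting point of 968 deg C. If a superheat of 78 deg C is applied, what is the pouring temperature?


Formula: T_pour = T_melt + Superheat
T_pour = 968 + 78 = 1046 deg C

1046 deg C


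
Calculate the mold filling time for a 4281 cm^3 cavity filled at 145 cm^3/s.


Formula: t_fill = V_mold / Q_flow
t = 4281 cm^3 / 145 cm^3/s = 29.5241 s

29.5241 s


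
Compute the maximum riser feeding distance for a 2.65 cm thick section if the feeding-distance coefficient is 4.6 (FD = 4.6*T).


Formula: FD = 4.6 * T  (riser feeding-distance rule)
FD = 4.6 * 2.65 cm = 12.1900 cm


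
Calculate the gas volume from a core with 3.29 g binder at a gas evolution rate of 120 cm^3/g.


Formula: V_gas = W_binder * gas_evolution_rate
V = 3.29 g * 120 cm^3/g = 394.8000 cm^3

Answer: 394.8000 cm^3


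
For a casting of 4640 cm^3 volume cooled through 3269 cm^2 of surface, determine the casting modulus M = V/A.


Formula: Casting Modulus M = V / A
M = 4640 cm^3 / 3269 cm^2 = 1.4194 cm

Final answer: 1.4194 cm


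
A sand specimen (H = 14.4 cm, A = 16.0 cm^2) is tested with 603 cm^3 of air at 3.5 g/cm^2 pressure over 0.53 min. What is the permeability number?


Formula: Permeability Number P = (V * H) / (p * A * t)
Numerator: V * H = 603 * 14.4 = 8683.2
Denominator: p * A * t = 3.5 * 16.0 * 0.53 = 29.68
P = 8683.2 / 29.68 = 292.5606

Final answer: 292.5606


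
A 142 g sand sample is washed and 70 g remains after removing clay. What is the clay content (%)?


Formula: Clay% = (W_total - W_washed) / W_total * 100
Clay mass = 142 - 70 = 72 g
Clay% = 72 / 142 * 100 = 50.7042%

50.7042%


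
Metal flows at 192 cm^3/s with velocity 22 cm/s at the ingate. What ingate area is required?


Formula: A_ingate = Q / v  (continuity equation)
A = 192 cm^3/s / 22 cm/s = 8.7273 cm^2

Final answer: 8.7273 cm^2


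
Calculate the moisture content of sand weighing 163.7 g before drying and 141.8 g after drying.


Formula: MC = (W_wet - W_dry) / W_wet * 100
Water mass = 163.7 - 141.8 = 21.9 g
MC = 21.9 / 163.7 * 100 = 13.3781%

13.3781%


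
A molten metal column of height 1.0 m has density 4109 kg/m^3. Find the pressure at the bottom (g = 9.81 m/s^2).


Formula: P = rho * g * h
rho * g = 4109 * 9.81 = 40309.29 N/m^3
P = 40309.29 * 1.0 = 40309.2900 Pa

40309.2900 Pa


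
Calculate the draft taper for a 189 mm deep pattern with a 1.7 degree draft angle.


Formula: taper = depth * tan(draft_angle)
tan(1.7 deg) = 0.0296793
taper = 189 mm * 0.0296793 = 5.6094 mm


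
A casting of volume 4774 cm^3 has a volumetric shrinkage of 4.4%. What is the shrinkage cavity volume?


Formula: V_shrink = V_casting * shrinkage_pct / 100
V_shrink = 4774 cm^3 * 4.4 / 100 = 210.0560 cm^3

Answer: 210.0560 cm^3


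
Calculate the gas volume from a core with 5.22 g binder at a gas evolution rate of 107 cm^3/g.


Formula: V_gas = W_binder * gas_evolution_rate
V = 5.22 g * 107 cm^3/g = 558.5400 cm^3

Answer: 558.5400 cm^3


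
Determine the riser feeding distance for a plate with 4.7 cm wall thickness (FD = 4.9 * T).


Formula: FD = 4.9 * T  (riser feeding-distance rule)
FD = 4.9 * 4.7 cm = 23.0300 cm

23.0300 cm


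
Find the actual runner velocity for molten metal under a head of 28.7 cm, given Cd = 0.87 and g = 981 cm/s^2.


Formula: v = Cd * sqrt(2 * g * h)  (Torricelli with discharge coefficient)
2*g*h = 2 * 981 * 28.7 = 56309.4 cm^2/s^2
sqrt(56309.4) = 237.29602 cm/s
v = 0.87 * 237.29602 = 206.4475 cm/s


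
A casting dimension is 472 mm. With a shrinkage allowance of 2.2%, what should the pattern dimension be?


Formula: L_pattern = L_casting * (1 + shrinkage_rate/100)
Shrinkage factor = 1 + 2.2/100 = 1.022
L_pattern = 472 mm * 1.022 = 482.3840 mm

Answer: 482.3840 mm


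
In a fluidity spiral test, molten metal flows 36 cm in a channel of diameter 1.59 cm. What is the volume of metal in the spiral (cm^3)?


Formula: V = pi * (d/2)^2 * L  (cylinder volume)
Radius = 1.59/2 = 0.795 cm
V = pi * 0.795^2 * 36 = 71.4803 cm^3

Final answer: 71.4803 cm^3


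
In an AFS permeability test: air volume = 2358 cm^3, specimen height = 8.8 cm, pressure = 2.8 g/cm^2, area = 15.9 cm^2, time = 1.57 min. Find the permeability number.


Formula: Permeability Number P = (V * H) / (p * A * t)
Numerator: V * H = 2358 * 8.8 = 20750.4
Denominator: p * A * t = 2.8 * 15.9 * 1.57 = 69.8964
P = 20750.4 / 69.8964 = 296.8737

296.8737


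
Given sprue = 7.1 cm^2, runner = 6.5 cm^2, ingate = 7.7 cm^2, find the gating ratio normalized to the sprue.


Sprue:Runner:Ingate = 1 : 6.5/7.1 : 7.7/7.1 = 1:0.92:1.08


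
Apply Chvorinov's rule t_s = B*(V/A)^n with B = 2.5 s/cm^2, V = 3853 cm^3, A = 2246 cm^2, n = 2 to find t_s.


Formula: t_s = B * (V/A)^n  (Chvorinov's rule, n=2)
Modulus M = V/A = 3853/2246 = 1.715494 cm
M^2 = 1.715494^2 = 2.942920 cm^2
t_s = 2.5 * 2.942920 = 7.3573 s


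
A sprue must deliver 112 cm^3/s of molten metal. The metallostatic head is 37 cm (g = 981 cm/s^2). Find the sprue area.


Formula: v = sqrt(2*g*h), A = Q/v
Velocity: v = sqrt(2 * 981 * 37) = sqrt(72594) = 269.4327 cm/s
Sprue area: A = Q / v = 112 / 269.4327 = 0.4157 cm^2

0.4157 cm^2


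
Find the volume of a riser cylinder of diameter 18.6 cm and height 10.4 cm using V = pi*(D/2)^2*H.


Formula: V = pi * (D/2)^2 * H  (cylinder volume)
Radius = D/2 = 18.6/2 = 9.3 cm
V = pi * 9.3^2 * 10.4 = 2825.8500 cm^3

2825.8500 cm^3


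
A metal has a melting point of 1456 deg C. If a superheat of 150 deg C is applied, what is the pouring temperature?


Formula: T_pour = T_melt + Superheat
T_pour = 1456 + 150 = 1606 deg C

Final answer: 1606 deg C


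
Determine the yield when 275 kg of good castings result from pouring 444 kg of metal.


Formula: Casting Yield = (W_good / W_total) * 100
Yield = (275 kg / 444 kg) * 100 = 61.9369%

61.9369%


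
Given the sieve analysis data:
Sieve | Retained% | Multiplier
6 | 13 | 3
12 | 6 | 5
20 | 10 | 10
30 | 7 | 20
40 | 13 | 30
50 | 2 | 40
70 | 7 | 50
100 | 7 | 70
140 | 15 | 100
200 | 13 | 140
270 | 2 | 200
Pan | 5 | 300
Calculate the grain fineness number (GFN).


Formula: GFN = sum(pct * multiplier) / sum(pct)
sum(pct * multiplier) = 6839
sum(pct) = 100
GFN = 6839 / 100 = 68.39


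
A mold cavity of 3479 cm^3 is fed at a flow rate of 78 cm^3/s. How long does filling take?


Formula: t_fill = V_mold / Q_flow
t = 3479 cm^3 / 78 cm^3/s = 44.6026 s

Final answer: 44.6026 s


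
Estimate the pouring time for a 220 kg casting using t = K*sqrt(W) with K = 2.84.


Formula: t = K * sqrt(W)
sqrt(W) = sqrt(220) = 14.83240
t = 2.84 * 14.83240 = 42.1240 s

Answer: 42.1240 s


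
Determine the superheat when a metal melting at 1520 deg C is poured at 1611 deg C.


Formula: Superheat = T_pour - T_melt
Superheat = 1611 - 1520 = 91 deg C

91 deg C


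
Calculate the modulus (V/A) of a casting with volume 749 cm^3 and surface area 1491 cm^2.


Formula: Casting Modulus M = V / A
M = 749 cm^3 / 1491 cm^2 = 0.5023 cm

Final answer: 0.5023 cm


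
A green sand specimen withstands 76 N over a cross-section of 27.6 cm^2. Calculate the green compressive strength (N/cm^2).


Formula: Compressive Strength = Force / Area
Strength = 76 N / 27.6 cm^2 = 2.7536 N/cm^2

Answer: 2.7536 N/cm^2


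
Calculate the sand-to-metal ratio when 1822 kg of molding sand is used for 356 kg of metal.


Formula: Sand-to-Metal Ratio = W_sand / W_metal
Ratio = 1822 kg / 356 kg = 5.1180

Answer: 5.1180


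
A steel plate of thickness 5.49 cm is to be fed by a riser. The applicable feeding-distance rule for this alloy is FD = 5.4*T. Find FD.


Formula: FD = 5.4 * T  (riser feeding-distance rule)
FD = 5.4 * 5.49 cm = 29.6460 cm

Answer: 29.6460 cm


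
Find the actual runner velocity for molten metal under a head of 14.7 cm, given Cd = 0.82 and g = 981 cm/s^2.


Formula: v = Cd * sqrt(2 * g * h)  (Torricelli with discharge coefficient)
2*g*h = 2 * 981 * 14.7 = 28841.4 cm^2/s^2
sqrt(28841.4) = 169.82756 cm/s
v = 0.82 * 169.82756 = 139.2586 cm/s

Answer: 139.2586 cm/s


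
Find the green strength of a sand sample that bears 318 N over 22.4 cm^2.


Formula: Compressive Strength = Force / Area
Strength = 318 N / 22.4 cm^2 = 14.1964 N/cm^2

Answer: 14.1964 N/cm^2


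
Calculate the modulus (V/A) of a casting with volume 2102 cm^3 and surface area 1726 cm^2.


Formula: Casting Modulus M = V / A
M = 2102 cm^3 / 1726 cm^2 = 1.2178 cm

Final answer: 1.2178 cm


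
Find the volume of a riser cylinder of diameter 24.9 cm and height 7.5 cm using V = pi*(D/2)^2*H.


Formula: V = pi * (D/2)^2 * H  (cylinder volume)
Radius = D/2 = 24.9/2 = 12.45 cm
V = pi * 12.45^2 * 7.5 = 3652.1604 cm^3

3652.1604 cm^3


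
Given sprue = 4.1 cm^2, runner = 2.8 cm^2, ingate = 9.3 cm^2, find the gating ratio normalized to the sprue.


Sprue:Runner:Ingate = 1 : 2.8/4.1 : 9.3/4.1 = 1:0.68:2.27

1:0.68:2.27


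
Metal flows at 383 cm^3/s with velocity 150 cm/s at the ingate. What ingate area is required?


Formula: A_ingate = Q / v  (continuity equation)
A = 383 cm^3/s / 150 cm/s = 2.5533 cm^2


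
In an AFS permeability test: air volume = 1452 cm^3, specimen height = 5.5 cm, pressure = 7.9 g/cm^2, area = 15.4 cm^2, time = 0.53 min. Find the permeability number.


Formula: Permeability Number P = (V * H) / (p * A * t)
Numerator: V * H = 1452 * 5.5 = 7986.0
Denominator: p * A * t = 7.9 * 15.4 * 0.53 = 64.4798
P = 7986.0 / 64.4798 = 123.8527

Final answer: 123.8527


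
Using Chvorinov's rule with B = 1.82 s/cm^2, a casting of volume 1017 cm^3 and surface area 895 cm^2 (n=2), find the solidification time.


Formula: t_s = B * (V/A)^n  (Chvorinov's rule, n=2)
Modulus M = V/A = 1017/895 = 1.136313 cm
M^2 = 1.136313^2 = 1.291207 cm^2
t_s = 1.82 * 1.291207 = 2.3500 s


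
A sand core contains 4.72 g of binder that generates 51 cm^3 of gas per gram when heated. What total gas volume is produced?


Formula: V_gas = W_binder * gas_evolution_rate
V = 4.72 g * 51 cm^3/g = 240.7200 cm^3

240.7200 cm^3


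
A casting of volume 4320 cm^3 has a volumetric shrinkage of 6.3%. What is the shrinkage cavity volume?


Formula: V_shrink = V_casting * shrinkage_pct / 100
V_shrink = 4320 cm^3 * 6.3 / 100 = 272.1600 cm^3

272.1600 cm^3


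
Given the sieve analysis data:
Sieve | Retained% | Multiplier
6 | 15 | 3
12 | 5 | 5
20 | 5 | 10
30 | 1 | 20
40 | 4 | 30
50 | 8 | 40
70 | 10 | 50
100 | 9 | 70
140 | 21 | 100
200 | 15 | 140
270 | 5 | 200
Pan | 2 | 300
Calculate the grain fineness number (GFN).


Formula: GFN = sum(pct * multiplier) / sum(pct)
sum(pct * multiplier) = 7510
sum(pct) = 100
GFN = 7510 / 100 = 75.10

Final answer: 75.10


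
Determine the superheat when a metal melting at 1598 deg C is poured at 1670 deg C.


Formula: Superheat = T_pour - T_melt
Superheat = 1670 - 1598 = 72 deg C

72 deg C


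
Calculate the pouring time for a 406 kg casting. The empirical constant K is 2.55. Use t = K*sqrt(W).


Formula: t = K * sqrt(W)
sqrt(W) = sqrt(406) = 20.14944
t = 2.55 * 20.14944 = 51.3811 s

Answer: 51.3811 s


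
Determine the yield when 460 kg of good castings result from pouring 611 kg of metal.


Formula: Casting Yield = (W_good / W_total) * 100
Yield = (460 kg / 611 kg) * 100 = 75.2864%

75.2864%


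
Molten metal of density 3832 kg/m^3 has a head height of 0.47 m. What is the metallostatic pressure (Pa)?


Formula: P = rho * g * h
rho * g = 3832 * 9.81 = 37591.92 N/m^3
P = 37591.92 * 0.47 = 17668.2024 Pa

Answer: 17668.2024 Pa


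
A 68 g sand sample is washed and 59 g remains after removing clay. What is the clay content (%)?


Formula: Clay% = (W_total - W_washed) / W_total * 100
Clay mass = 68 - 59 = 9 g
Clay% = 9 / 68 * 100 = 13.2353%

Final answer: 13.2353%


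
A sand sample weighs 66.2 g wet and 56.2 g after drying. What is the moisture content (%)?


Formula: MC = (W_wet - W_dry) / W_wet * 100
Water mass = 66.2 - 56.2 = 10.0 g
MC = 10.0 / 66.2 * 100 = 15.1057%

15.1057%


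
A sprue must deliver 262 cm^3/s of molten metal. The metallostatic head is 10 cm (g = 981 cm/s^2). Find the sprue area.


Formula: v = sqrt(2*g*h), A = Q/v
Velocity: v = sqrt(2 * 981 * 10) = sqrt(19620) = 140.0714 cm/s
Sprue area: A = Q / v = 262 / 140.0714 = 1.8705 cm^2

Answer: 1.8705 cm^2


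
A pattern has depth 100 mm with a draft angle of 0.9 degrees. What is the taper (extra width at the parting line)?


Formula: taper = depth * tan(draft_angle)
tan(0.9 deg) = 0.0157093
taper = 100 mm * 0.0157093 = 1.5709 mm


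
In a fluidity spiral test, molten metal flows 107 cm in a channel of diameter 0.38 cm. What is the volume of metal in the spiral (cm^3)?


Formula: V = pi * (d/2)^2 * L  (cylinder volume)
Radius = 0.38/2 = 0.19 cm
V = pi * 0.19^2 * 107 = 12.1350 cm^3

Final answer: 12.1350 cm^3


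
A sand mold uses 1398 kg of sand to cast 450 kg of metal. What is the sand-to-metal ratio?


Formula: Sand-to-Metal Ratio = W_sand / W_metal
Ratio = 1398 kg / 450 kg = 3.1067

Answer: 3.1067


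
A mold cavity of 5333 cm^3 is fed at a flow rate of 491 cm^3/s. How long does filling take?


Formula: t_fill = V_mold / Q_flow
t = 5333 cm^3 / 491 cm^3/s = 10.8615 s

10.8615 s


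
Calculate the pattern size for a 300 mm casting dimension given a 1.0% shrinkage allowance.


Formula: L_pattern = L_casting * (1 + shrinkage_rate/100)
Shrinkage factor = 1 + 1.0/100 = 1.01
L_pattern = 300 mm * 1.01 = 303.0000 mm

Final answer: 303.0000 mm


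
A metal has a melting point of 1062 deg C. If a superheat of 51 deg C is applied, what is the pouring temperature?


Formula: T_pour = T_melt + Superheat
T_pour = 1062 + 51 = 1113 deg C

Answer: 1113 deg C


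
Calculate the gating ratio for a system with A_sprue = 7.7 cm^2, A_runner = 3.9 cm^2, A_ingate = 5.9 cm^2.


Sprue:Runner:Ingate = 1 : 3.9/7.7 : 5.9/7.7 = 1:0.51:0.77

1:0.51:0.77


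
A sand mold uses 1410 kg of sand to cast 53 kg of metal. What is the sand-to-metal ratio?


Formula: Sand-to-Metal Ratio = W_sand / W_metal
Ratio = 1410 kg / 53 kg = 26.6038

Answer: 26.6038


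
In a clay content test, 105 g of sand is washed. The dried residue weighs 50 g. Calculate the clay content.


Formula: Clay% = (W_total - W_washed) / W_total * 100
Clay mass = 105 - 50 = 55 g
Clay% = 55 / 105 * 100 = 52.3810%

Final answer: 52.3810%


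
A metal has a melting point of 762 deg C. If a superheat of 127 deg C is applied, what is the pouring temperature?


Formula: T_pour = T_melt + Superheat
T_pour = 762 + 127 = 889 deg C

Final answer: 889 deg C


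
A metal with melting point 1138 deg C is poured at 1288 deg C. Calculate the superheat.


Formula: Superheat = T_pour - T_melt
Superheat = 1288 - 1138 = 150 deg C

150 deg C


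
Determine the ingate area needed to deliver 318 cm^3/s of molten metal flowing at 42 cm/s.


Formula: A_ingate = Q / v  (continuity equation)
A = 318 cm^3/s / 42 cm/s = 7.5714 cm^2

Answer: 7.5714 cm^2


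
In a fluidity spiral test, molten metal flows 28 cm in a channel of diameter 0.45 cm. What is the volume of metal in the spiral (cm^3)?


Formula: V = pi * (d/2)^2 * L  (cylinder volume)
Radius = 0.45/2 = 0.225 cm
V = pi * 0.225^2 * 28 = 4.4532 cm^3

4.4532 cm^3


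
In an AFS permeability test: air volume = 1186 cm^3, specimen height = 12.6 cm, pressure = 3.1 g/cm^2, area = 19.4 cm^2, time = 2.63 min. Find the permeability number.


Formula: Permeability Number P = (V * H) / (p * A * t)
Numerator: V * H = 1186 * 12.6 = 14943.6
Denominator: p * A * t = 3.1 * 19.4 * 2.63 = 158.1682
P = 14943.6 / 158.1682 = 94.4792

94.4792


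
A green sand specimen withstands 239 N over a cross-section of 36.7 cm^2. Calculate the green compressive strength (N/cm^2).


Formula: Compressive Strength = Force / Area
Strength = 239 N / 36.7 cm^2 = 6.5123 N/cm^2

Final answer: 6.5123 N/cm^2


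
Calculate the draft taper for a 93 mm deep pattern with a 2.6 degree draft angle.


Formula: taper = depth * tan(draft_angle)
tan(2.6 deg) = 0.0454097
taper = 93 mm * 0.0454097 = 4.2231 mm


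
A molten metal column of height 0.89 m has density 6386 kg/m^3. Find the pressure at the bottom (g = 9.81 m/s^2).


Formula: P = rho * g * h
rho * g = 6386 * 9.81 = 62646.66 N/m^3
P = 62646.66 * 0.89 = 55755.5274 Pa


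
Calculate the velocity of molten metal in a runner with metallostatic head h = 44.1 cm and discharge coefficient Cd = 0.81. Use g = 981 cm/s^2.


Formula: v = Cd * sqrt(2 * g * h)  (Torricelli with discharge coefficient)
2*g*h = 2 * 981 * 44.1 = 86524.2 cm^2/s^2
sqrt(86524.2) = 294.14996 cm/s
v = 0.81 * 294.14996 = 238.2615 cm/s

238.2615 cm/s


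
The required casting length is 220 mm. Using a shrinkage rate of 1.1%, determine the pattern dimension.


Formula: L_pattern = L_casting * (1 + shrinkage_rate/100)
Shrinkage factor = 1 + 1.1/100 = 1.011
L_pattern = 220 mm * 1.011 = 222.4200 mm

Final answer: 222.4200 mm


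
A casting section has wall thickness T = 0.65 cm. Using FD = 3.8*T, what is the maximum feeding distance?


Formula: FD = 3.8 * T  (riser feeding-distance rule)
FD = 3.8 * 0.65 cm = 2.4700 cm


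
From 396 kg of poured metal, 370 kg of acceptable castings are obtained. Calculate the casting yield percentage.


Formula: Casting Yield = (W_good / W_total) * 100
Yield = (370 kg / 396 kg) * 100 = 93.4343%

Answer: 93.4343%


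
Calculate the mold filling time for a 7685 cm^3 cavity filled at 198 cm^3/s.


Formula: t_fill = V_mold / Q_flow
t = 7685 cm^3 / 198 cm^3/s = 38.8131 s


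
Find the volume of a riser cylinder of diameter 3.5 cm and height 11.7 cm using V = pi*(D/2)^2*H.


Formula: V = pi * (D/2)^2 * H  (cylinder volume)
Radius = D/2 = 3.5/2 = 1.75 cm
V = pi * 1.75^2 * 11.7 = 112.5672 cm^3


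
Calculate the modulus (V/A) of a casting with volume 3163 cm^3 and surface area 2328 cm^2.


Formula: Casting Modulus M = V / A
M = 3163 cm^3 / 2328 cm^2 = 1.3587 cm

Answer: 1.3587 cm


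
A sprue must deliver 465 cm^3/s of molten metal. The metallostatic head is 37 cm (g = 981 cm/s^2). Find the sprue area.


Formula: v = sqrt(2*g*h), A = Q/v
Velocity: v = sqrt(2 * 981 * 37) = sqrt(72594) = 269.4327 cm/s
Sprue area: A = Q / v = 465 / 269.4327 = 1.7258 cm^2

Answer: 1.7258 cm^2


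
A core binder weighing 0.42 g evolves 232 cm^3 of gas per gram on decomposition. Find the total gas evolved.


Formula: V_gas = W_binder * gas_evolution_rate
V = 0.42 g * 232 cm^3/g = 97.4400 cm^3

97.4400 cm^3


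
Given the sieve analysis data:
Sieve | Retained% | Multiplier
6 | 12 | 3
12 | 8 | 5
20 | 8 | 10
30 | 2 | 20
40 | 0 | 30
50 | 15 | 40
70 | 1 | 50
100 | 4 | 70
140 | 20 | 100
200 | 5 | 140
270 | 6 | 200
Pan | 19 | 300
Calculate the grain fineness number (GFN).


Formula: GFN = sum(pct * multiplier) / sum(pct)
sum(pct * multiplier) = 10726
sum(pct) = 100
GFN = 10726 / 100 = 107.26

Final answer: 107.26


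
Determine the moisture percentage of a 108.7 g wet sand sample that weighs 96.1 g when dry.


Formula: MC = (W_wet - W_dry) / W_wet * 100
Water mass = 108.7 - 96.1 = 12.6 g
MC = 12.6 / 108.7 * 100 = 11.5915%


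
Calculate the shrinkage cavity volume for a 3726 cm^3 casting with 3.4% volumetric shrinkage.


Formula: V_shrink = V_casting * shrinkage_pct / 100
V_shrink = 3726 cm^3 * 3.4 / 100 = 126.6840 cm^3


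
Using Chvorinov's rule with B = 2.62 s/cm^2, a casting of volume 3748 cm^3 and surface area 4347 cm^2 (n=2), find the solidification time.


Formula: t_s = B * (V/A)^n  (Chvorinov's rule, n=2)
Modulus M = V/A = 3748/4347 = 0.862204 cm
M^2 = 0.862204^2 = 0.743396 cm^2
t_s = 2.62 * 0.743396 = 1.9477 s

Final answer: 1.9477 s


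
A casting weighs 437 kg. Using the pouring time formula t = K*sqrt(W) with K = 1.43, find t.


Formula: t = K * sqrt(W)
sqrt(W) = sqrt(437) = 20.90454
t = 1.43 * 20.90454 = 29.8935 s

Final answer: 29.8935 s


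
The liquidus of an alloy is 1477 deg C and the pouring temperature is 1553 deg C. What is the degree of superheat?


Formula: Superheat = T_pour - T_melt
Superheat = 1553 - 1477 = 76 deg C


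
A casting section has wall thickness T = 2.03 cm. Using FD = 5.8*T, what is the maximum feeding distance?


Formula: FD = 5.8 * T  (riser feeding-distance rule)
FD = 5.8 * 2.03 cm = 11.7740 cm

Final answer: 11.7740 cm


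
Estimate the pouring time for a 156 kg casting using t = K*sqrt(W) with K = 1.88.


Formula: t = K * sqrt(W)
sqrt(W) = sqrt(156) = 12.49000
t = 1.88 * 12.49000 = 23.4812 s

Answer: 23.4812 s


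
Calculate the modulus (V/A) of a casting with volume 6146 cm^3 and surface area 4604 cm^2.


Formula: Casting Modulus M = V / A
M = 6146 cm^3 / 4604 cm^2 = 1.3349 cm

1.3349 cm


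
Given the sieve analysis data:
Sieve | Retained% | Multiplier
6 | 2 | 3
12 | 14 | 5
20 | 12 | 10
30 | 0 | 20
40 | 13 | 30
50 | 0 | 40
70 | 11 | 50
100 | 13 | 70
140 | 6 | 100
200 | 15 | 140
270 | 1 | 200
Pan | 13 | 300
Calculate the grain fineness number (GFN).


Formula: GFN = sum(pct * multiplier) / sum(pct)
sum(pct * multiplier) = 8846
sum(pct) = 100
GFN = 8846 / 100 = 88.46


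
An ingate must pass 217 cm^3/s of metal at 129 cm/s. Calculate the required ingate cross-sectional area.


Formula: A_ingate = Q / v  (continuity equation)
A = 217 cm^3/s / 129 cm/s = 1.6822 cm^2

Answer: 1.6822 cm^2


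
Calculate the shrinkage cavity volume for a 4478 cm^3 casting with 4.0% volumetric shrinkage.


Formula: V_shrink = V_casting * shrinkage_pct / 100
V_shrink = 4478 cm^3 * 4.0 / 100 = 179.1200 cm^3

Final answer: 179.1200 cm^3


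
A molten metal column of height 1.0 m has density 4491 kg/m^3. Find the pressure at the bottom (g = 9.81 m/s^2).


Formula: P = rho * g * h
rho * g = 4491 * 9.81 = 44056.71 N/m^3
P = 44056.71 * 1.0 = 44056.7100 Pa


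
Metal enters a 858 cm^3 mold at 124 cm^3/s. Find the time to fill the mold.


Formula: t_fill = V_mold / Q_flow
t = 858 cm^3 / 124 cm^3/s = 6.9194 s

6.9194 s


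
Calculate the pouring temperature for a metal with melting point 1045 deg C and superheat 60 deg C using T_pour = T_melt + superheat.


Formula: T_pour = T_melt + Superheat
T_pour = 1045 + 60 = 1105 deg C

1105 deg C


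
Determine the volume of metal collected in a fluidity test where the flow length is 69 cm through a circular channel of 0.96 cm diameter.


Formula: V = pi * (d/2)^2 * L  (cylinder volume)
Radius = 0.96/2 = 0.48 cm
V = pi * 0.48^2 * 69 = 49.9438 cm^3

Final answer: 49.9438 cm^3


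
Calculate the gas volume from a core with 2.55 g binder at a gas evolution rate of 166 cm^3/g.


Formula: V_gas = W_binder * gas_evolution_rate
V = 2.55 g * 166 cm^3/g = 423.3000 cm^3

Answer: 423.3000 cm^3


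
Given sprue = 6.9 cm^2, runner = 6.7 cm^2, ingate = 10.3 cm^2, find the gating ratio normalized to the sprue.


Sprue:Runner:Ingate = 1 : 6.7/6.9 : 10.3/6.9 = 1:0.97:1.49


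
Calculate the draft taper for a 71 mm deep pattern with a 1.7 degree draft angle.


Formula: taper = depth * tan(draft_angle)
tan(1.7 deg) = 0.0296793
taper = 71 mm * 0.0296793 = 2.1072 mm


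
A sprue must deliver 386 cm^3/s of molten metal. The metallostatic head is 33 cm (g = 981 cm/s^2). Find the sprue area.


Formula: v = sqrt(2*g*h), A = Q/v
Velocity: v = sqrt(2 * 981 * 33) = sqrt(64746) = 254.4524 cm/s
Sprue area: A = Q / v = 386 / 254.4524 = 1.5170 cm^2


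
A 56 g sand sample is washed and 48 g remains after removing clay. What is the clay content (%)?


Formula: Clay% = (W_total - W_washed) / W_total * 100
Clay mass = 56 - 48 = 8 g
Clay% = 8 / 56 * 100 = 14.2857%

Final answer: 14.2857%


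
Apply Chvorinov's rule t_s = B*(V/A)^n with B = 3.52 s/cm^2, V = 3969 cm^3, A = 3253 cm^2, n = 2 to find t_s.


Formula: t_s = B * (V/A)^n  (Chvorinov's rule, n=2)
Modulus M = V/A = 3969/3253 = 1.220105 cm
M^2 = 1.220105^2 = 1.488656 cm^2
t_s = 3.52 * 1.488656 = 5.2401 s


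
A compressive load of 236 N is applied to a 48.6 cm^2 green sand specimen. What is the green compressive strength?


Formula: Compressive Strength = Force / Area
Strength = 236 N / 48.6 cm^2 = 4.8560 N/cm^2

Answer: 4.8560 N/cm^2


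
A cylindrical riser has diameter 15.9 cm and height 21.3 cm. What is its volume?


Formula: V = pi * (D/2)^2 * H  (cylinder volume)
Radius = D/2 = 15.9/2 = 7.95 cm
V = pi * 7.95^2 * 21.3 = 4229.2537 cm^3

Answer: 4229.2537 cm^3


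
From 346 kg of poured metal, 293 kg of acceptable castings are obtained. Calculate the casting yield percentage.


Formula: Casting Yield = (W_good / W_total) * 100
Yield = (293 kg / 346 kg) * 100 = 84.6821%


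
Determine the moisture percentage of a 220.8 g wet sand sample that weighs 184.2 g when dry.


Formula: MC = (W_wet - W_dry) / W_wet * 100
Water mass = 220.8 - 184.2 = 36.6 g
MC = 36.6 / 220.8 * 100 = 16.5761%


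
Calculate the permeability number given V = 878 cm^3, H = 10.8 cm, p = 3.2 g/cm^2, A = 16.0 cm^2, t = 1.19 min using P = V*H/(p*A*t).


Formula: Permeability Number P = (V * H) / (p * A * t)
Numerator: V * H = 878 * 10.8 = 9482.4
Denominator: p * A * t = 3.2 * 16.0 * 1.19 = 60.928
P = 9482.4 / 60.928 = 155.6329

Answer: 155.6329


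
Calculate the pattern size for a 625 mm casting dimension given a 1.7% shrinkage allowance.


Formula: L_pattern = L_casting * (1 + shrinkage_rate/100)
Shrinkage factor = 1 + 1.7/100 = 1.017
L_pattern = 625 mm * 1.017 = 635.6250 mm

Answer: 635.6250 mm


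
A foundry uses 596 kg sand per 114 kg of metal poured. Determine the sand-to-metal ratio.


Formula: Sand-to-Metal Ratio = W_sand / W_metal
Ratio = 596 kg / 114 kg = 5.2281

Answer: 5.2281


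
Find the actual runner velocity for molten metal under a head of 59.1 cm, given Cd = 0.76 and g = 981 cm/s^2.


Formula: v = Cd * sqrt(2 * g * h)  (Torricelli with discharge coefficient)
2*g*h = 2 * 981 * 59.1 = 115954.2 cm^2/s^2
sqrt(115954.2) = 340.52048 cm/s
v = 0.76 * 340.52048 = 258.7956 cm/s

Answer: 258.7956 cm/s


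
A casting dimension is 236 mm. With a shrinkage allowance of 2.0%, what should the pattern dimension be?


Formula: L_pattern = L_casting * (1 + shrinkage_rate/100)
Shrinkage factor = 1 + 2.0/100 = 1.02
L_pattern = 236 mm * 1.02 = 240.7200 mm
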